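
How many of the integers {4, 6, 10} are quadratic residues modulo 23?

(4/23) = +1 → QR.
(6/23) = +1 → QR.
(10/23) = -1 → non-residue.
Total quadratic residues among the 3: 2.

2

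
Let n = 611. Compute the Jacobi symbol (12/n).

Pull out 2^2: since 611 ≡ 3 (mod 8), (2/611) = -1, so (2/611)^2 = +1.
Reciprocity: 3 ≡ 3 and 611 ≡ 3 (mod 4), so (3/611) = −(611/3).
Reduce top mod 3: now compute (2/3).
Pull out 2: since 3 ≡ 3 (mod 8), (2/3) = -1.
Reached (1/3) = 1. Collecting the sign flips along the way, the symbol is +1.

1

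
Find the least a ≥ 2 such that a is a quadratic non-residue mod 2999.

(2/2999) = +1, so 2 is a residue.
(3/2999) = +1, so 3 is a residue.
(4/2999) = +1, so 4 is a residue.
(5/2999) = +1, so 5 is a residue.
(6/2999) = +1, so 6 is a residue.
(7/2999) = +1, so 7 is a residue.
(8/2999) = +1, so 8 is a residue.
(9/2999) = +1, so 9 is a residue.
(10/2999) = +1, so 10 is a residue.
(11/2999) = +1, so 11 is a residue.
(12/2999) = +1, so 12 is a residue.
(13/2999) = +1, so 13 is a residue.
(14/2999) = +1, so 14 is a residue.
(15/2999) = +1, so 15 is a residue.
(16/2999) = +1, so 16 is a residue.
(17/2999) = −1, so 17 is the smallest positive non-residue mod 2999.

17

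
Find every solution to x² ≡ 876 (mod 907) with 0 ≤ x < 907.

85, 822

Since 907 ≡ 3 (mod 4), a square root of 876 is 876^((907+1)/4) = 876^227 mod 907.
Repeated squaring: 876^2≡54, 876^4≡195, 876^8≡838, 876^16≡226, 876^32≡284, 876^64≡840, 876^128≡861 (mod 907).
876^227 = 876^(128+64+32+2+1) ≡ 85 (mod 907).
Check: 85² = 7225 ≡ 876 (mod 907). The two roots are 85 and 822.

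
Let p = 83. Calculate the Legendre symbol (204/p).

1

First reduce: 204 ≡ 38 (mod 83).
Pull out 2: since 83 ≡ 3 (mod 8), (2/83) = -1.
Reciprocity: 19 ≡ 3 and 83 ≡ 3 (mod 4), so (19/83) = −(83/19).
Reduce top mod 19: now compute (7/19).
Reciprocity: 7 ≡ 3 and 19 ≡ 3 (mod 4), so (7/19) = −(19/7).
Reduce top mod 7: now compute (5/7).
Reciprocity: 5 ≡ 1 and 7 ≡ 3 (mod 4), so (5/7) = +(7/5).
Reduce top mod 5: now compute (2/5).
Pull out 2: since 5 ≡ 5 (mod 8), (2/5) = -1.
Reached (1/5) = 1. Collecting the sign flips along the way, the symbol is +1.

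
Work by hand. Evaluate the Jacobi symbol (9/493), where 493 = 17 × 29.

1

Reciprocity: 9 ≡ 1 and 493 ≡ 1 (mod 4), so (9/493) = +(493/9).
Reduce top mod 9: now compute (7/9).
Reciprocity: 7 ≡ 3 and 9 ≡ 1 (mod 4), so (7/9) = +(9/7).
Reduce top mod 7: now compute (2/7).
Pull out 2: since 7 ≡ 7 (mod 8), (2/7) = +1.
Reached (1/7) = 1. Collecting the sign flips along the way, the symbol is +1.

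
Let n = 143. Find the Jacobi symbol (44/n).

Pull out 2^2: since 143 ≡ 7 (mod 8), (2/143) = +1, so (2/143)^2 = +1.
Reciprocity: 11 ≡ 3 and 143 ≡ 3 (mod 4), so (11/143) = −(143/11).
Reduce top mod 11: now compute (0/11).
Top reduces to 0: gcd > 1, so the symbol is 0.

0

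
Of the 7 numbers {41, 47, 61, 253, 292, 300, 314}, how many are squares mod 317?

3

(41/317) = -1 → non-residue.
(47/317) = -1 → non-residue.
(61/317) = +1 → QR.
(253/317) = +1 → QR.
(292/317) = +1 → QR.
(300/317) = -1 → non-residue.
(314/317) = -1 → non-residue.
Total quadratic residues among the 7: 3.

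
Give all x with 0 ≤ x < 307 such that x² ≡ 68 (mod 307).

Since 307 ≡ 3 (mod 4), a square root of 68 is 68^((307+1)/4) = 68^77 mod 307.
Repeated squaring: 68^2≡19, 68^4≡54, 68^8≡153, 68^16≡77, 68^32≡96, 68^64≡6 (mod 307).
68^77 = 68^(64+8+4+1) ≡ 36 (mod 307).
Check: 36² = 1296 ≡ 68 (mod 307). The two roots are 36 and 271.

36, 271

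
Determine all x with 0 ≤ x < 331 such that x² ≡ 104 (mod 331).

82, 249

Since 331 ≡ 3 (mod 4), a square root of 104 is 104^((331+1)/4) = 104^83 mod 331.
Repeated squaring: 104^2≡224, 104^4≡195, 104^8≡291, 104^16≡276, 104^32≡46, 104^64≡130 (mod 331).
104^83 = 104^(64+16+2+1) ≡ 82 (mod 331).
Check: 82² = 6724 ≡ 104 (mod 331). The two roots are 82 and 249.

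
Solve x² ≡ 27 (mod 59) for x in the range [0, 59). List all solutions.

Since 59 ≡ 3 (mod 4), a square root of 27 is 27^((59+1)/4) = 27^15 mod 59.
Repeated squaring: 27^2≡21, 27^4≡28, 27^8≡17 (mod 59).
27^15 = 27^(8+4+2+1) ≡ 26 (mod 59).
Check: 26² = 676 ≡ 27 (mod 59). The two roots are 26 and 33.

26, 33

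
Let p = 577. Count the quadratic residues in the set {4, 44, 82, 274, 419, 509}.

3

(4/577) = +1 → QR.
(44/577) = +1 → QR.
(82/577) = -1 → non-residue.
(274/577) = -1 → non-residue.
(419/577) = -1 → non-residue.
(509/577) = +1 → QR.
Total quadratic residues among the 6: 3.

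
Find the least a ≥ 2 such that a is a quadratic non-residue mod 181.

2

(2/181) = −1, so 2 is the smallest positive non-residue mod 181.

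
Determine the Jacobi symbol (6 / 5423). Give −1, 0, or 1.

Pull out 2: since 5423 ≡ 7 (mod 8), (2/5423) = +1.
Reciprocity: 3 ≡ 3 and 5423 ≡ 3 (mod 4), so (3/5423) = −(5423/3).
Reduce top mod 3: now compute (2/3).
Pull out 2: since 3 ≡ 3 (mod 8), (2/3) = -1.
Reached (1/3) = 1. Collecting the sign flips along the way, the symbol is +1.

1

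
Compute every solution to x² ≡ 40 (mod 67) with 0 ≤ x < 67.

Since 67 ≡ 3 (mod 4), a square root of 40 is 40^((67+1)/4) = 40^17 mod 67.
Repeated squaring: 40^2≡59, 40^4≡64, 40^8≡9, 40^16≡14 (mod 67).
40^17 = 40^(16+1) ≡ 24 (mod 67).
Check: 24² = 576 ≡ 40 (mod 67). The two roots are 24 and 43.

24, 43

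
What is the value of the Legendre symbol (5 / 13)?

-1

Reciprocity: 5 ≡ 1 and 13 ≡ 1 (mod 4), so (5/13) = +(13/5).
Reduce top mod 5: now compute (3/5).
Reciprocity: 3 ≡ 3 and 5 ≡ 1 (mod 4), so (3/5) = +(5/3).
Reduce top mod 3: now compute (2/3).
Pull out 2: since 3 ≡ 3 (mod 8), (2/3) = -1.
Reached (1/3) = 1. Collecting the sign flips along the way, the symbol is -1.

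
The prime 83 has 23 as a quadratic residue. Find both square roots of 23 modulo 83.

40, 43

Since 83 ≡ 3 (mod 4), a square root of 23 is 23^((83+1)/4) = 23^21 mod 83.
Repeated squaring: 23^2≡31, 23^4≡48, 23^8≡63, 23^16≡68 (mod 83).
23^21 = 23^(16+4+1) ≡ 40 (mod 83).
Check: 40² = 1600 ≡ 23 (mod 83). The two roots are 40 and 43.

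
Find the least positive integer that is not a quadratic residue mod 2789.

2

(2/2789) = −1, so 2 is the smallest positive non-residue mod 2789.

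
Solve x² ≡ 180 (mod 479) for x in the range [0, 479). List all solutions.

132, 347

Since 479 ≡ 3 (mod 4), a square root of 180 is 180^((479+1)/4) = 180^120 mod 479.
Repeated squaring: 180^2≡307, 180^4≡365, 180^8≡63, 180^16≡137, 180^32≡88, 180^64≡80 (mod 479).
180^120 = 180^(64+32+16+8) ≡ 132 (mod 479).
Check: 132² = 17424 ≡ 180 (mod 479). The two roots are 132 and 347.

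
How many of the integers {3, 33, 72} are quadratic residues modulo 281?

(3/281) = -1 → non-residue.
(33/281) = +1 → QR.
(72/281) = +1 → QR.
Total quadratic residues among the 3: 2.

2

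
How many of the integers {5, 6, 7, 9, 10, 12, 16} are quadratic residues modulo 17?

(5/17) = -1 → non-residue.
(6/17) = -1 → non-residue.
(7/17) = -1 → non-residue.
(9/17) = +1 → QR.
(10/17) = -1 → non-residue.
(12/17) = -1 → non-residue.
(16/17) = +1 → QR.
Total quadratic residues among the 7: 2.

2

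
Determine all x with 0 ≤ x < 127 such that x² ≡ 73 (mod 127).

Since 127 ≡ 3 (mod 4), a square root of 73 is 73^((127+1)/4) = 73^32 mod 127.
Repeated squaring: 73^2≡122, 73^4≡25, 73^8≡117, 73^16≡100, 73^32≡94 (mod 127).
73^32 = 73^(32) ≡ 94 (mod 127).
Check: 94² = 8836 ≡ 73 (mod 127). The two roots are 33 and 94.

33, 94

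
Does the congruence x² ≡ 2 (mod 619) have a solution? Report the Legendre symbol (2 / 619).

-1

Pull out 2: since 619 ≡ 3 (mod 8), (2/619) = -1.
Reached (1/619) = 1. Collecting the sign flips along the way, the symbol is -1.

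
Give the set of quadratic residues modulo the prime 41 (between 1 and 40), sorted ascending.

Square k = 1,…,20 (k and 41−k give the same square):
1²=1, 2²=4, 3²=9, 4²=16, 5²=25, 6²=36, 7²≡8, 8²≡23, 9²≡40, 10²≡18, 11²≡39, 12²≡21, 13²≡5, 14²≡32, 15²≡20, 16²≡10, 17²≡2, 18²≡37, 19²≡33, 20²≡31 (mod 41).
So the quadratic residues mod 41 are {1, 2, 4, 5, 8, 9, 10, 16, 18, 20, 21, 23, 25, 31, 32, 33, 36, 37, 39, 40}.

1 2 4 5 8 9 10 16 18 20 21 23 25 31 32 33 36 37 39 40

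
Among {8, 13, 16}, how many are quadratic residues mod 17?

3

(8/17) = +1 → QR.
(13/17) = +1 → QR.
(16/17) = +1 → QR.
Total quadratic residues among the 3: 3.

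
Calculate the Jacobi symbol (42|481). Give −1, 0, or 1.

-1

Pull out 2: since 481 ≡ 1 (mod 8), (2/481) = +1.
Reciprocity: 21 ≡ 1 and 481 ≡ 1 (mod 4), so (21/481) = +(481/21).
Reduce top mod 21: now compute (19/21).
Reciprocity: 19 ≡ 3 and 21 ≡ 1 (mod 4), so (19/21) = +(21/19).
Reduce top mod 19: now compute (2/19).
Pull out 2: since 19 ≡ 3 (mod 8), (2/19) = -1.
Reached (1/19) = 1. Collecting the sign flips along the way, the symbol is -1.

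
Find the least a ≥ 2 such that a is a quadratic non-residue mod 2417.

3

(2/2417) = +1, so 2 is a residue.
(3/2417) = −1, so 3 is the smallest positive non-residue mod 2417.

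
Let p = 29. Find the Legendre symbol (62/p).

1

First reduce: 62 ≡ 4 (mod 29).
Pull out 2^2: since 29 ≡ 5 (mod 8), (2/29) = -1, so (2/29)^2 = +1.
Reached (1/29) = 1. Collecting the sign flips along the way, the symbol is +1.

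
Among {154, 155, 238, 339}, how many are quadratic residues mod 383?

2

(154/383) = -1 → non-residue.
(155/383) = -1 → non-residue.
(238/383) = +1 → QR.
(339/383) = +1 → QR.
Total quadratic residues among the 4: 2.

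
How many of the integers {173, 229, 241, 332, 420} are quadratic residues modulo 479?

3

(173/479) = +1 → QR.
(229/479) = -1 → non-residue.
(241/479) = +1 → QR.
(332/479) = -1 → non-residue.
(420/479) = +1 → QR.
Total quadratic residues among the 5: 3.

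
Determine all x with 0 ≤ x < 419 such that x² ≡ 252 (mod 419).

154, 265

Since 419 ≡ 3 (mod 4), a square root of 252 is 252^((419+1)/4) = 252^105 mod 419.
Repeated squaring: 252^2≡235, 252^4≡336, 252^8≡185, 252^16≡286, 252^32≡91, 252^64≡320 (mod 419).
252^105 = 252^(64+32+8+1) ≡ 154 (mod 419).
Check: 154² = 23716 ≡ 252 (mod 419). The two roots are 154 and 265.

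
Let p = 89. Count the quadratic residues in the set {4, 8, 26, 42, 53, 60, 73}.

(4/89) = +1 → QR.
(8/89) = +1 → QR.
(26/89) = -1 → non-residue.
(42/89) = +1 → QR.
(53/89) = +1 → QR.
(60/89) = -1 → non-residue.
(73/89) = +1 → QR.
Total quadratic residues among the 7: 5.

5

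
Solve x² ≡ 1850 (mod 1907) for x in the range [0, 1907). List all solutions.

804, 1103

Since 1907 ≡ 3 (mod 4), a square root of 1850 is 1850^((1907+1)/4) = 1850^477 mod 1907.
Repeated squaring: 1850^2≡1342, 1850^4≡756, 1850^8≡1343, 1850^16≡1534, 1850^32≡1825, 1850^64≡1003, 1850^128≡1020, 1850^256≡1085 (mod 1907).
1850^477 = 1850^(256+128+64+16+8+4+1) ≡ 804 (mod 1907).
Check: 804² = 646416 ≡ 1850 (mod 1907). The two roots are 804 and 1103.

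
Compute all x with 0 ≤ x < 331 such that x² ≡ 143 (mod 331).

Since 331 ≡ 3 (mod 4), a square root of 143 is 143^((331+1)/4) = 143^83 mod 331.
Repeated squaring: 143^2≡258, 143^4≡33, 143^8≡96, 143^16≡279, 143^32≡56, 143^64≡157 (mod 331).
143^83 = 143^(64+16+2+1) ≡ 102 (mod 331).
Check: 102² = 10404 ≡ 143 (mod 331). The two roots are 102 and 229.

102, 229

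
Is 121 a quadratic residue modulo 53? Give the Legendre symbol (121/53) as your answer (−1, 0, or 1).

1

First reduce: 121 ≡ 15 (mod 53).
Reciprocity: 15 ≡ 3 and 53 ≡ 1 (mod 4), so (15/53) = +(53/15).
Reduce top mod 15: now compute (8/15).
Pull out 2^3: since 15 ≡ 7 (mod 8), (2/15) = +1, so (2/15)^3 = +1.
Reached (1/15) = 1. Collecting the sign flips along the way, the symbol is +1.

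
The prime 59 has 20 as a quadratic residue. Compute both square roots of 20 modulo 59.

16, 43

Since 59 ≡ 3 (mod 4), a square root of 20 is 20^((59+1)/4) = 20^15 mod 59.
Repeated squaring: 20^2≡46, 20^4≡51, 20^8≡5 (mod 59).
20^15 = 20^(8+4+2+1) ≡ 16 (mod 59).
Check: 16² = 256 ≡ 20 (mod 59). The two roots are 16 and 43.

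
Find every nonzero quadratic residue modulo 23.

1,2,3,4,6,8,9,12,13,16,18

Square k = 1,…,11 (k and 23−k give the same square):
1²=1, 2²=4, 3²=9, 4²=16, 5²≡2, 6²≡13, 7²≡3, 8²≡18, 9²≡12, 10²≡8, 11²≡6 (mod 23).
So the quadratic residues mod 23 are {1, 2, 3, 4, 6, 8, 9, 12, 13, 16, 18}.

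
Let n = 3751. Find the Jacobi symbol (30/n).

-1

Pull out 2: since 3751 ≡ 7 (mod 8), (2/3751) = +1.
Reciprocity: 15 ≡ 3 and 3751 ≡ 3 (mod 4), so (15/3751) = −(3751/15).
Reduce top mod 15: now compute (1/15).
Reached (1/15) = 1. Collecting the sign flips along the way, the symbol is -1.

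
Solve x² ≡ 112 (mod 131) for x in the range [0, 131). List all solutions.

51, 80

Since 131 ≡ 3 (mod 4), a square root of 112 is 112^((131+1)/4) = 112^33 mod 131.
Repeated squaring: 112^2≡99, 112^4≡107, 112^8≡52, 112^16≡84, 112^32≡113 (mod 131).
112^33 = 112^(32+1) ≡ 80 (mod 131).
Check: 80² = 6400 ≡ 112 (mod 131). The two roots are 51 and 80.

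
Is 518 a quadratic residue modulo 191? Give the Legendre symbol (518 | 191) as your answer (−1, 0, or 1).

First reduce: 518 ≡ 136 (mod 191).
Pull out 2^3: since 191 ≡ 7 (mod 8), (2/191) = +1, so (2/191)^3 = +1.
Reciprocity: 17 ≡ 1 and 191 ≡ 3 (mod 4), so (17/191) = +(191/17).
Reduce top mod 17: now compute (4/17).
Pull out 2^2: since 17 ≡ 1 (mod 8), (2/17) = +1, so (2/17)^2 = +1.
Reached (1/17) = 1. Collecting the sign flips along the way, the symbol is +1.

1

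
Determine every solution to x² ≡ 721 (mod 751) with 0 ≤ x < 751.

Since 751 ≡ 3 (mod 4), a square root of 721 is 721^((751+1)/4) = 721^188 mod 751.
Repeated squaring: 721^2≡149, 721^4≡422, 721^8≡97, 721^16≡397, 721^32≡650, 721^64≡438, 721^128≡339 (mod 751).
721^188 = 721^(128+32+16+8+4) ≡ 601 (mod 751).
Check: 601² = 361201 ≡ 721 (mod 751). The two roots are 150 and 601.

150, 601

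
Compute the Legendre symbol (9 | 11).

Euler's criterion: (9/11) ≡ 9^5 (mod 11).
9^2 ≡ 4 (mod 11)
9^4 ≡ 5 (mod 11)
9^5 = 9^(4+1) ≡ 1 (mod 11).
Result is 1, so (9/11) = 1.

1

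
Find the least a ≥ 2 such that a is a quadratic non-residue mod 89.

(2/89) = +1, so 2 is a residue.
(3/89) = −1, so 3 is the smallest positive non-residue mod 89.

3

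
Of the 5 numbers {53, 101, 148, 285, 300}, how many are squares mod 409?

(53/409) = +1 → QR.
(101/409) = +1 → QR.
(148/409) = -1 → non-residue.
(285/409) = -1 → non-residue.
(300/409) = +1 → QR.
Total quadratic residues among the 5: 3.

3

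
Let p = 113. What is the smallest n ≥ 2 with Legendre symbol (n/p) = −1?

(2/113) = +1, so 2 is a residue.
(3/113) = −1, so 3 is the smallest positive non-residue mod 113.

3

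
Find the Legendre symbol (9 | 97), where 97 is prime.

Reciprocity: 9 ≡ 1 and 97 ≡ 1 (mod 4), so (9/97) = +(97/9).
Reduce top mod 9: now compute (7/9).
Reciprocity: 7 ≡ 3 and 9 ≡ 1 (mod 4), so (7/9) = +(9/7).
Reduce top mod 7: now compute (2/7).
Pull out 2: since 7 ≡ 7 (mod 8), (2/7) = +1.
Reached (1/7) = 1. Collecting the sign flips along the way, the symbol is +1.

1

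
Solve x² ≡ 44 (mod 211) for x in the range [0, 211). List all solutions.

Since 211 ≡ 3 (mod 4), a square root of 44 is 44^((211+1)/4) = 44^53 mod 211.
Repeated squaring: 44^2≡37, 44^4≡103, 44^8≡59, 44^16≡105, 44^32≡53 (mod 211).
44^53 = 44^(32+16+4+1) ≡ 172 (mod 211).
Check: 172² = 29584 ≡ 44 (mod 211). The two roots are 39 and 172.

39, 172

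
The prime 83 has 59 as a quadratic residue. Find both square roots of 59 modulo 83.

15, 68

Since 83 ≡ 3 (mod 4), a square root of 59 is 59^((83+1)/4) = 59^21 mod 83.
Repeated squaring: 59^2≡78, 59^4≡25, 59^8≡44, 59^16≡27 (mod 83).
59^21 = 59^(16+4+1) ≡ 68 (mod 83).
Check: 68² = 4624 ≡ 59 (mod 83). The two roots are 15 and 68.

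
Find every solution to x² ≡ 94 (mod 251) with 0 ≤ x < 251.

Since 251 ≡ 3 (mod 4), a square root of 94 is 94^((251+1)/4) = 94^63 mod 251.
Repeated squaring: 94^2≡51, 94^4≡91, 94^8≡249, 94^16≡4, 94^32≡16 (mod 251).
94^63 = 94^(32+16+8+4+2+1) ≡ 211 (mod 251).
Check: 211² = 44521 ≡ 94 (mod 251). The two roots are 40 and 211.

40, 211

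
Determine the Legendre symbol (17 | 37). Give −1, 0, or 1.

-1

Reciprocity: 17 ≡ 1 and 37 ≡ 1 (mod 4), so (17/37) = +(37/17).
Reduce top mod 17: now compute (3/17).
Reciprocity: 3 ≡ 3 and 17 ≡ 1 (mod 4), so (3/17) = +(17/3).
Reduce top mod 3: now compute (2/3).
Pull out 2: since 3 ≡ 3 (mod 8), (2/3) = -1.
Reached (1/3) = 1. Collecting the sign flips along the way, the symbol is -1.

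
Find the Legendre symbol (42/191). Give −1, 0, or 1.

Euler's criterion: (42/191) ≡ 42^95 (mod 191).
42^2 ≡ 45 (mod 191)
42^4 ≡ 115 (mod 191)
42^8 ≡ 46 (mod 191)
42^16 ≡ 15 (mod 191)
42^32 ≡ 34 (mod 191)
42^64 ≡ 10 (mod 191)
42^95 = 42^(64+16+8+4+2+1) ≡ 190 (mod 191).
Result is 190 ≡ −1, so (42/191) = −1.

-1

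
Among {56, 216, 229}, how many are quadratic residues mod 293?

3

(56/293) = +1 → QR.
(216/293) = +1 → QR.
(229/293) = +1 → QR.
Total quadratic residues among the 3: 3.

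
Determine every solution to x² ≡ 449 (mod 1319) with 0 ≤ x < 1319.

Since 1319 ≡ 3 (mod 4), a square root of 449 is 449^((1319+1)/4) = 449^330 mod 1319.
Repeated squaring: 449^2≡1113, 449^4≡228, 449^8≡543, 449^16≡712, 449^32≡448, 449^64≡216, 449^128≡491, 449^256≡1023 (mod 1319).
449^330 = 449^(256+64+8+2) ≡ 550 (mod 1319).
Check: 550² = 302500 ≡ 449 (mod 1319). The two roots are 550 and 769.

550, 769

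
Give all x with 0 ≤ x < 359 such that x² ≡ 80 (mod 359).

126, 233

Since 359 ≡ 3 (mod 4), a square root of 80 is 80^((359+1)/4) = 80^90 mod 359.
Repeated squaring: 80^2≡297, 80^4≡254, 80^8≡255, 80^16≡46, 80^32≡321, 80^64≡8 (mod 359).
80^90 = 80^(64+16+8+2) ≡ 233 (mod 359).
Check: 233² = 54289 ≡ 80 (mod 359). The two roots are 126 and 233.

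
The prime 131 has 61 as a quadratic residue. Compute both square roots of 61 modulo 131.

42, 89

Since 131 ≡ 3 (mod 4), a square root of 61 is 61^((131+1)/4) = 61^33 mod 131.
Repeated squaring: 61^2≡53, 61^4≡58, 61^8≡89, 61^16≡61, 61^32≡53 (mod 131).
61^33 = 61^(32+1) ≡ 89 (mod 131).
Check: 89² = 7921 ≡ 61 (mod 131). The two roots are 42 and 89.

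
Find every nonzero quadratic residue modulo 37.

Square k = 1,…,18 (k and 37−k give the same square):
1²=1, 2²=4, 3²=9, 4²=16, 5²=25, 6²=36, 7²≡12, 8²≡27, 9²≡7, 10²≡26, 11²≡10, 12²≡33, 13²≡21, 14²≡11, 15²≡3, 16²≡34, 17²≡30, 18²≡28 (mod 37).
So the quadratic residues mod 37 are {1, 3, 4, 7, 9, 10, 11, 12, 16, 21, 25, 26, 27, 28, 30, 33, 34, 36}.

1 3 4 7 9 10 11 12 16 21 25 26 27 28 30 33 34 36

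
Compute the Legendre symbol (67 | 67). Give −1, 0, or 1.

First reduce: 67 ≡ 0 (mod 67).
Top reduces to 0: gcd > 1, so the symbol is 0.

0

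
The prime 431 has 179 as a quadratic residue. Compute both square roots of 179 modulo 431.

Since 431 ≡ 3 (mod 4), a square root of 179 is 179^((431+1)/4) = 179^108 mod 431.
Repeated squaring: 179^2≡147, 179^4≡59, 179^8≡33, 179^16≡227, 179^32≡240, 179^64≡277 (mod 431).
179^108 = 179^(64+32+8+4) ≡ 364 (mod 431).
Check: 364² = 132496 ≡ 179 (mod 431). The two roots are 67 and 364.

67, 364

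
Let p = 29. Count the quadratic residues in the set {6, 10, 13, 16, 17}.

3

(6/29) = +1 → QR.
(10/29) = -1 → non-residue.
(13/29) = +1 → QR.
(16/29) = +1 → QR.
(17/29) = -1 → non-residue.
Total quadratic residues among the 5: 3.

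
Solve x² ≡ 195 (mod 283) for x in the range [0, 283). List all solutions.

55, 228

Since 283 ≡ 3 (mod 4), a square root of 195 is 195^((283+1)/4) = 195^71 mod 283.
Repeated squaring: 195^2≡103, 195^4≡138, 195^8≡83, 195^16≡97, 195^32≡70, 195^64≡89 (mod 283).
195^71 = 195^(64+4+2+1) ≡ 228 (mod 283).
Check: 228² = 51984 ≡ 195 (mod 283). The two roots are 55 and 228.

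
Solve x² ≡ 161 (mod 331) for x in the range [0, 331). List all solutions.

53, 278

Since 331 ≡ 3 (mod 4), a square root of 161 is 161^((331+1)/4) = 161^83 mod 331.
Repeated squaring: 161^2≡103, 161^4≡17, 161^8≡289, 161^16≡109, 161^32≡296, 161^64≡232 (mod 331).
161^83 = 161^(64+16+2+1) ≡ 53 (mod 331).
Check: 53² = 2809 ≡ 161 (mod 331). The two roots are 53 and 278.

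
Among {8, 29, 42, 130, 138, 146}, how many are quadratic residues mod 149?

3

(8/149) = -1 → non-residue.
(29/149) = +1 → QR.
(42/149) = +1 → QR.
(130/149) = +1 → QR.
(138/149) = -1 → non-residue.
(146/149) = -1 → non-residue.
Total quadratic residues among the 6: 3.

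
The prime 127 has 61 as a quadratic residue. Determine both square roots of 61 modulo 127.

51, 76

Since 127 ≡ 3 (mod 4), a square root of 61 is 61^((127+1)/4) = 61^32 mod 127.
Repeated squaring: 61^2≡38, 61^4≡47, 61^8≡50, 61^16≡87, 61^32≡76 (mod 127).
61^32 = 61^(32) ≡ 76 (mod 127).
Check: 76² = 5776 ≡ 61 (mod 127). The two roots are 51 and 76.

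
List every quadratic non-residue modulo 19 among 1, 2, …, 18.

Square k = 1,…,9 (k and 19−k give the same square):
1²=1, 2²=4, 3²=9, 4²=16, 5²≡6, 6²≡17, 7²≡11, 8²≡7, 9²≡5 (mod 19).
The residues are {1, 4, 5, 6, 7, 9, 11, 16, 17}; the non-residues are the remaining 9 nonzero classes.

2 3 8 10 12 13 14 15 18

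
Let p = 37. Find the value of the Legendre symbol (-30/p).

1

Euler's criterion: (-30/37) ≡ 7^18 (mod 37).
7^2 ≡ 12 (mod 37)
7^4 ≡ 33 (mod 37)
7^8 ≡ 16 (mod 37)
7^16 ≡ 34 (mod 37)
7^18 = 7^(16+2) ≡ 1 (mod 37).
Result is 1, so (-30/37) = 1.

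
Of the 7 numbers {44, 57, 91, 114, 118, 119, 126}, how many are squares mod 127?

(44/127) = +1 → QR.
(57/127) = -1 → non-residue.
(91/127) = -1 → non-residue.
(114/127) = -1 → non-residue.
(118/127) = -1 → non-residue.
(119/127) = -1 → non-residue.
(126/127) = -1 → non-residue.
Total quadratic residues among the 7: 1.

1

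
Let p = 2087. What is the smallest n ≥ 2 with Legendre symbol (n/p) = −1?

(2/2087) = +1, so 2 is a residue.
(3/2087) = +1, so 3 is a residue.
(4/2087) = +1, so 4 is a residue.
(5/2087) = −1, so 5 is the smallest positive non-residue mod 2087.

5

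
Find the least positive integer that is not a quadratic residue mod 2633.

3

(2/2633) = +1, so 2 is a residue.
(3/2633) = −1, so 3 is the smallest positive non-residue mod 2633.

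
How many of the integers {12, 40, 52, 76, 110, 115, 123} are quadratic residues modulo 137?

(12/137) = -1 → non-residue.
(40/137) = -1 → non-residue.
(52/137) = -1 → non-residue.
(76/137) = +1 → QR.
(110/137) = -1 → non-residue.
(115/137) = +1 → QR.
(123/137) = +1 → QR.
Total quadratic residues among the 7: 3.

3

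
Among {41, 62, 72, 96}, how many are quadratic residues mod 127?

3

(41/127) = +1 → QR.
(62/127) = +1 → QR.
(72/127) = +1 → QR.
(96/127) = -1 → non-residue.
Total quadratic residues among the 4: 3.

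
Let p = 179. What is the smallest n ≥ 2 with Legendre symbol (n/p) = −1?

2

(2/179) = −1, so 2 is the smallest positive non-residue mod 179.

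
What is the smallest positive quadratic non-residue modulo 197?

2

(2/197) = −1, so 2 is the smallest positive non-residue mod 197.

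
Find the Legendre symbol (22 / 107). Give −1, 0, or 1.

-1

Pull out 2: since 107 ≡ 3 (mod 8), (2/107) = -1.
Reciprocity: 11 ≡ 3 and 107 ≡ 3 (mod 4), so (11/107) = −(107/11).
Reduce top mod 11: now compute (8/11).
Pull out 2^3: since 11 ≡ 3 (mod 8), (2/11) = -1, so (2/11)^3 = -1.
Reached (1/11) = 1. Collecting the sign flips along the way, the symbol is -1.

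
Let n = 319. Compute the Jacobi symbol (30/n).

-1

Pull out 2: since 319 ≡ 7 (mod 8), (2/319) = +1.
Reciprocity: 15 ≡ 3 and 319 ≡ 3 (mod 4), so (15/319) = −(319/15).
Reduce top mod 15: now compute (4/15).
Pull out 2^2: since 15 ≡ 7 (mod 8), (2/15) = +1, so (2/15)^2 = +1.
Reached (1/15) = 1. Collecting the sign flips along the way, the symbol is -1.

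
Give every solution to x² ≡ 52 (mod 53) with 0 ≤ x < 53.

53 ≡ 1 (mod 4), so we find a root by search.
Trying successive values, 23² = 529 ≡ 52 (mod 53). The other root is 53 − 23 = 30.

23, 30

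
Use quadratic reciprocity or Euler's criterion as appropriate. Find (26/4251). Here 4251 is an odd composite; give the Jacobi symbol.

0

Pull out 2: since 4251 ≡ 3 (mod 8), (2/4251) = -1.
Reciprocity: 13 ≡ 1 and 4251 ≡ 3 (mod 4), so (13/4251) = +(4251/13).
Reduce top mod 13: now compute (0/13).
Top reduces to 0: gcd > 1, so the symbol is 0.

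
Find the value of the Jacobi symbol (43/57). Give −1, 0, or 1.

Reciprocity: 43 ≡ 3 and 57 ≡ 1 (mod 4), so (43/57) = +(57/43).
Reduce top mod 43: now compute (14/43).
Pull out 2: since 43 ≡ 3 (mod 8), (2/43) = -1.
Reciprocity: 7 ≡ 3 and 43 ≡ 3 (mod 4), so (7/43) = −(43/7).
Reduce top mod 7: now compute (1/7).
Reached (1/7) = 1. Collecting the sign flips along the way, the symbol is +1.

1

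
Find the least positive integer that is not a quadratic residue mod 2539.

(2/2539) = −1, so 2 is the smallest positive non-residue mod 2539.

2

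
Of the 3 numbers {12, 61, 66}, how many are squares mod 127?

(12/127) = -1 → non-residue.
(61/127) = +1 → QR.
(66/127) = -1 → non-residue.
Total quadratic residues among the 3: 1.

1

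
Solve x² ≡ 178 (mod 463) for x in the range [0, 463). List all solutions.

163, 300

Since 463 ≡ 3 (mod 4), a square root of 178 is 178^((463+1)/4) = 178^116 mod 463.
Repeated squaring: 178^2≡200, 178^4≡182, 178^8≡251, 178^16≡33, 178^32≡163, 178^64≡178 (mod 463).
178^116 = 178^(64+32+16+4) ≡ 163 (mod 463).
Check: 163² = 26569 ≡ 178 (mod 463). The two roots are 163 and 300.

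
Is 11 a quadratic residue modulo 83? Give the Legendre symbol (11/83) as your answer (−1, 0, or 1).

1

Reciprocity: 11 ≡ 3 and 83 ≡ 3 (mod 4), so (11/83) = −(83/11).
Reduce top mod 11: now compute (6/11).
Pull out 2: since 11 ≡ 3 (mod 8), (2/11) = -1.
Reciprocity: 3 ≡ 3 and 11 ≡ 3 (mod 4), so (3/11) = −(11/3).
Reduce top mod 3: now compute (2/3).
Pull out 2: since 3 ≡ 3 (mod 8), (2/3) = -1.
Reached (1/3) = 1. Collecting the sign flips along the way, the symbol is +1.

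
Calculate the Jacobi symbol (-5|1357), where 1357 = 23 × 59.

First reduce: -5 ≡ 1352 (mod 1357).
Pull out 2^3: since 1357 ≡ 5 (mod 8), (2/1357) = -1, so (2/1357)^3 = -1.
Reciprocity: 169 ≡ 1 and 1357 ≡ 1 (mod 4), so (169/1357) = +(1357/169).
Reduce top mod 169: now compute (5/169).
Reciprocity: 5 ≡ 1 and 169 ≡ 1 (mod 4), so (5/169) = +(169/5).
Reduce top mod 5: now compute (4/5).
Pull out 2^2: since 5 ≡ 5 (mod 8), (2/5) = -1, so (2/5)^2 = +1.
Reached (1/5) = 1. Collecting the sign flips along the way, the symbol is -1.

-1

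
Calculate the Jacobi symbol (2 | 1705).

Pull out 2: since 1705 ≡ 1 (mod 8), (2/1705) = +1.
Reached (1/1705) = 1. Collecting the sign flips along the way, the symbol is +1.

1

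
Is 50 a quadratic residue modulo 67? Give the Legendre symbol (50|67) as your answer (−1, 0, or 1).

-1

Euler's criterion: (50/67) ≡ 50^33 (mod 67).
50^2 ≡ 21 (mod 67)
50^4 ≡ 39 (mod 67)
50^8 ≡ 47 (mod 67)
50^16 ≡ 65 (mod 67)
50^32 ≡ 4 (mod 67)
50^33 = 50^(32+1) ≡ 66 (mod 67).
Result is 66 ≡ −1, so (50/67) = −1.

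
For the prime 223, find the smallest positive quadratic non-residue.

(2/223) = +1, so 2 is a residue.
(3/223) = −1, so 3 is the smallest positive non-residue mod 223.

3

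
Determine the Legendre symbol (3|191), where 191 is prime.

1

Reciprocity: 3 ≡ 3 and 191 ≡ 3 (mod 4), so (3/191) = −(191/3).
Reduce top mod 3: now compute (2/3).
Pull out 2: since 3 ≡ 3 (mod 8), (2/3) = -1.
Reached (1/3) = 1. Collecting the sign flips along the way, the symbol is +1.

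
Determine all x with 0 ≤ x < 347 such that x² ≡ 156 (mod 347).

117, 230

Since 347 ≡ 3 (mod 4), a square root of 156 is 156^((347+1)/4) = 156^87 mod 347.
Repeated squaring: 156^2≡46, 156^4≡34, 156^8≡115, 156^16≡39, 156^32≡133, 156^64≡339 (mod 347).
156^87 = 156^(64+16+4+2+1) ≡ 117 (mod 347).
Check: 117² = 13689 ≡ 156 (mod 347). The two roots are 117 and 230.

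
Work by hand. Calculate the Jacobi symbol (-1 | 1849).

First reduce: -1 ≡ 1848 (mod 1849).
Pull out 2^3: since 1849 ≡ 1 (mod 8), (2/1849) = +1, so (2/1849)^3 = +1.
Reciprocity: 231 ≡ 3 and 1849 ≡ 1 (mod 4), so (231/1849) = +(1849/231).
Reduce top mod 231: now compute (1/231).
Reached (1/231) = 1. Collecting the sign flips along the way, the symbol is +1.

1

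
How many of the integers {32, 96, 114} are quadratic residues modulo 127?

1

(32/127) = +1 → QR.
(96/127) = -1 → non-residue.
(114/127) = -1 → non-residue.
Total quadratic residues among the 3: 1.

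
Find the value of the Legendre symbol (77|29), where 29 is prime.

First reduce: 77 ≡ 19 (mod 29).
Reciprocity: 19 ≡ 3 and 29 ≡ 1 (mod 4), so (19/29) = +(29/19).
Reduce top mod 19: now compute (10/19).
Pull out 2: since 19 ≡ 3 (mod 8), (2/19) = -1.
Reciprocity: 5 ≡ 1 and 19 ≡ 3 (mod 4), so (5/19) = +(19/5).
Reduce top mod 5: now compute (4/5).
Pull out 2^2: since 5 ≡ 5 (mod 8), (2/5) = -1, so (2/5)^2 = +1.
Reached (1/5) = 1. Collecting the sign flips along the way, the symbol is -1.

-1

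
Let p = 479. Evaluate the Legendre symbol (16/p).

1

Euler's criterion: (16/479) ≡ 16^239 (mod 479).
16^2 ≡ 256 (mod 479)
16^4 ≡ 392 (mod 479)
16^8 ≡ 384 (mod 479)
16^16 ≡ 403 (mod 479)
16^32 ≡ 28 (mod 479)
16^64 ≡ 305 (mod 479)
16^128 ≡ 99 (mod 479)
16^239 = 16^(128+64+32+8+4+2+1) ≡ 1 (mod 479).
Result is 1, so (16/479) = 1.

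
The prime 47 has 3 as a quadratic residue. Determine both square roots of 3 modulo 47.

Since 47 ≡ 3 (mod 4), a square root of 3 is 3^((47+1)/4) = 3^12 mod 47.
Repeated squaring: 3^2≡9, 3^4≡34, 3^8≡28 (mod 47).
3^12 = 3^(8+4) ≡ 12 (mod 47).
Check: 12² = 144 ≡ 3 (mod 47). The two roots are 12 and 35.

12, 35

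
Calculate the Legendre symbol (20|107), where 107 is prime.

Euler's criterion: (20/107) ≡ 20^53 (mod 107).
20^2 ≡ 79 (mod 107)
20^4 ≡ 35 (mod 107)
20^8 ≡ 48 (mod 107)
20^16 ≡ 57 (mod 107)
20^32 ≡ 39 (mod 107)
20^53 = 20^(32+16+4+1) ≡ 106 (mod 107).
Result is 106 ≡ −1, so (20/107) = −1.

-1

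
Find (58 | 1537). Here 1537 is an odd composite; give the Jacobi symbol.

Pull out 2: since 1537 ≡ 1 (mod 8), (2/1537) = +1.
Reciprocity: 29 ≡ 1 and 1537 ≡ 1 (mod 4), so (29/1537) = +(1537/29).
Reduce top mod 29: now compute (0/29).
Top reduces to 0: gcd > 1, so the symbol is 0.

0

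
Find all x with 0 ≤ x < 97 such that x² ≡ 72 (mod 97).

97 ≡ 1 (mod 4), so we find a root by search.
Trying successive values, 13² = 169 ≡ 72 (mod 97). The other root is 97 − 13 = 84.

13, 84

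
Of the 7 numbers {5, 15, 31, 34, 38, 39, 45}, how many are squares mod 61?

(5/61) = +1 → QR.
(15/61) = +1 → QR.
(31/61) = -1 → non-residue.
(34/61) = +1 → QR.
(38/61) = -1 → non-residue.
(39/61) = +1 → QR.
(45/61) = +1 → QR.
Total quadratic residues among the 7: 5.

5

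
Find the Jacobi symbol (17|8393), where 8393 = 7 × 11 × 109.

Reciprocity: 17 ≡ 1 and 8393 ≡ 1 (mod 4), so (17/8393) = +(8393/17).
Reduce top mod 17: now compute (12/17).
Pull out 2^2: since 17 ≡ 1 (mod 8), (2/17) = +1, so (2/17)^2 = +1.
Reciprocity: 3 ≡ 3 and 17 ≡ 1 (mod 4), so (3/17) = +(17/3).
Reduce top mod 3: now compute (2/3).
Pull out 2: since 3 ≡ 3 (mod 8), (2/3) = -1.
Reached (1/3) = 1. Collecting the sign flips along the way, the symbol is -1.

-1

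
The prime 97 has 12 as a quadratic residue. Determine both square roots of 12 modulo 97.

97 ≡ 1 (mod 4), so we find a root by search.
Trying successive values, 20² = 400 ≡ 12 (mod 97). The other root is 97 − 20 = 77.

20, 77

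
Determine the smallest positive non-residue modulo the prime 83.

(2/83) = −1, so 2 is the smallest positive non-residue mod 83.

2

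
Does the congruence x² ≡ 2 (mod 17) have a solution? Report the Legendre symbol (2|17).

1

Pull out 2: since 17 ≡ 1 (mod 8), (2/17) = +1.
Reached (1/17) = 1. Collecting the sign flips along the way, the symbol is +1.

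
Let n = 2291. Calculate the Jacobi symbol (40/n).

-1

Pull out 2^3: since 2291 ≡ 3 (mod 8), (2/2291) = -1, so (2/2291)^3 = -1.
Reciprocity: 5 ≡ 1 and 2291 ≡ 3 (mod 4), so (5/2291) = +(2291/5).
Reduce top mod 5: now compute (1/5).
Reached (1/5) = 1. Collecting the sign flips along the way, the symbol is -1.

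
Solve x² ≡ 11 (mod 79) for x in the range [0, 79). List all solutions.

Since 79 ≡ 3 (mod 4), a square root of 11 is 11^((79+1)/4) = 11^20 mod 79.
Repeated squaring: 11^2≡42, 11^4≡26, 11^8≡44, 11^16≡40 (mod 79).
11^20 = 11^(16+4) ≡ 13 (mod 79).
Check: 13² = 169 ≡ 11 (mod 79). The two roots are 13 and 66.

13, 66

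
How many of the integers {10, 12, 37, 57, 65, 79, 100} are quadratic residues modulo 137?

(10/137) = -1 → non-residue.
(12/137) = -1 → non-residue.
(37/137) = +1 → QR.
(57/137) = -1 → non-residue.
(65/137) = +1 → QR.
(79/137) = -1 → non-residue.
(100/137) = +1 → QR.
Total quadratic residues among the 7: 3.

3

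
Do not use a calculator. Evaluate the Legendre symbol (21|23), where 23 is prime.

Reciprocity: 21 ≡ 1 and 23 ≡ 3 (mod 4), so (21/23) = +(23/21).
Reduce top mod 21: now compute (2/21).
Pull out 2: since 21 ≡ 5 (mod 8), (2/21) = -1.
Reached (1/21) = 1. Collecting the sign flips along the way, the symbol is -1.

-1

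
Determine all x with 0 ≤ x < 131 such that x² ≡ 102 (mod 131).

Since 131 ≡ 3 (mod 4), a square root of 102 is 102^((131+1)/4) = 102^33 mod 131.
Repeated squaring: 102^2≡55, 102^4≡12, 102^8≡13, 102^16≡38, 102^32≡3 (mod 131).
102^33 = 102^(32+1) ≡ 44 (mod 131).
Check: 44² = 1936 ≡ 102 (mod 131). The two roots are 44 and 87.

44, 87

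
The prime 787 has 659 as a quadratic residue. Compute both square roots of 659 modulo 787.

Since 787 ≡ 3 (mod 4), a square root of 659 is 659^((787+1)/4) = 659^197 mod 787.
Repeated squaring: 659^2≡644, 659^4≡774, 659^8≡169, 659^16≡229, 659^32≡499, 659^64≡309, 659^128≡254 (mod 787).
659^197 = 659^(128+64+4+1) ≡ 415 (mod 787).
Check: 415² = 172225 ≡ 659 (mod 787). The two roots are 372 and 415.

372, 415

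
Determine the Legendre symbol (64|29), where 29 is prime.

1

Euler's criterion: (64/29) ≡ 6^14 (mod 29).
6^2 ≡ 7 (mod 29)
6^4 ≡ 20 (mod 29)
6^8 ≡ 23 (mod 29)
6^14 = 6^(8+4+2) ≡ 1 (mod 29).
Result is 1, so (64/29) = 1.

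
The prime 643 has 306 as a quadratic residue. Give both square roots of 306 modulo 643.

Since 643 ≡ 3 (mod 4), a square root of 306 is 306^((643+1)/4) = 306^161 mod 643.
Repeated squaring: 306^2≡401, 306^4≡51, 306^8≡29, 306^16≡198, 306^32≡624, 306^64≡361, 306^128≡435 (mod 643).
306^161 = 306^(128+32+1) ≡ 472 (mod 643).
Check: 472² = 222784 ≡ 306 (mod 643). The two roots are 171 and 472.

171, 472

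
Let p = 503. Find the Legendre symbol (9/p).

1

Reciprocity: 9 ≡ 1 and 503 ≡ 3 (mod 4), so (9/503) = +(503/9).
Reduce top mod 9: now compute (8/9).
Pull out 2^3: since 9 ≡ 1 (mod 8), (2/9) = +1, so (2/9)^3 = +1.
Reached (1/9) = 1. Collecting the sign flips along the way, the symbol is +1.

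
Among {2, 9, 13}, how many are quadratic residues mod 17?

(2/17) = +1 → QR.
(9/17) = +1 → QR.
(13/17) = +1 → QR.
Total quadratic residues among the 3: 3.

3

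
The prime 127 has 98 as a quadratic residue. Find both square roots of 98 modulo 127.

Since 127 ≡ 3 (mod 4), a square root of 98 is 98^((127+1)/4) = 98^32 mod 127.
Repeated squaring: 98^2≡79, 98^4≡18, 98^8≡70, 98^16≡74, 98^32≡15 (mod 127).
98^32 = 98^(32) ≡ 15 (mod 127).
Check: 15² = 225 ≡ 98 (mod 127). The two roots are 15 and 112.

15, 112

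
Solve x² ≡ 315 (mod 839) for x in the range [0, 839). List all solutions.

332, 507

Since 839 ≡ 3 (mod 4), a square root of 315 is 315^((839+1)/4) = 315^210 mod 839.
Repeated squaring: 315^2≡223, 315^4≡228, 315^8≡805, 315^16≡317, 315^32≡648, 315^64≡404, 315^128≡450 (mod 839).
315^210 = 315^(128+64+16+2) ≡ 507 (mod 839).
Check: 507² = 257049 ≡ 315 (mod 839). The two roots are 332 and 507.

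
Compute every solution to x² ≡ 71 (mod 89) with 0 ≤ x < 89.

31, 58

89 ≡ 1 (mod 4), so we find a root by search.
Trying successive values, 31² = 961 ≡ 71 (mod 89). The other root is 89 − 31 = 58.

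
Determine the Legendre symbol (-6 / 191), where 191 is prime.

-1

Euler's criterion: (-6/191) ≡ 185^95 (mod 191).
185^2 ≡ 36 (mod 191)
185^4 ≡ 150 (mod 191)
185^8 ≡ 153 (mod 191)
185^16 ≡ 107 (mod 191)
185^32 ≡ 180 (mod 191)
185^64 ≡ 121 (mod 191)
185^95 = 185^(64+16+8+4+2+1) ≡ 190 (mod 191).
Result is 190 ≡ −1, so (-6/191) = −1.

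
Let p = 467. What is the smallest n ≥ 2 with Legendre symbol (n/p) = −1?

2

(2/467) = −1, so 2 is the smallest positive non-residue mod 467.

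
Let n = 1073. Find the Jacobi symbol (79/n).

1

Reciprocity: 79 ≡ 3 and 1073 ≡ 1 (mod 4), so (79/1073) = +(1073/79).
Reduce top mod 79: now compute (46/79).
Pull out 2: since 79 ≡ 7 (mod 8), (2/79) = +1.
Reciprocity: 23 ≡ 3 and 79 ≡ 3 (mod 4), so (23/79) = −(79/23).
Reduce top mod 23: now compute (10/23).
Pull out 2: since 23 ≡ 7 (mod 8), (2/23) = +1.
Reciprocity: 5 ≡ 1 and 23 ≡ 3 (mod 4), so (5/23) = +(23/5).
Reduce top mod 5: now compute (3/5).
Reciprocity: 3 ≡ 3 and 5 ≡ 1 (mod 4), so (3/5) = +(5/3).
Reduce top mod 3: now compute (2/3).
Pull out 2: since 3 ≡ 3 (mod 8), (2/3) = -1.
Reached (1/3) = 1. Collecting the sign flips along the way, the symbol is +1.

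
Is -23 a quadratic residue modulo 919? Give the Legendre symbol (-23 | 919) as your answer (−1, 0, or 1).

-1

Euler's criterion: (-23/919) ≡ 896^459 (mod 919).
896^2 ≡ 529 (mod 919)
896^4 ≡ 465 (mod 919)
896^8 ≡ 260 (mod 919)
896^16 ≡ 513 (mod 919)
896^32 ≡ 335 (mod 919)
896^64 ≡ 107 (mod 919)
896^128 ≡ 421 (mod 919)
896^256 ≡ 793 (mod 919)
896^459 = 896^(256+128+64+8+2+1) ≡ 918 (mod 919).
Result is 918 ≡ −1, so (-23/919) = −1.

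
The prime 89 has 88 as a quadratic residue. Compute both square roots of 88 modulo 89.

89 ≡ 1 (mod 4), so we find a root by search.
Trying successive values, 34² = 1156 ≡ 88 (mod 89). The other root is 89 − 34 = 55.

34, 55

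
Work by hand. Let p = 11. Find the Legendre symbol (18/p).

First reduce: 18 ≡ 7 (mod 11).
Reciprocity: 7 ≡ 3 and 11 ≡ 3 (mod 4), so (7/11) = −(11/7).
Reduce top mod 7: now compute (4/7).
Pull out 2^2: since 7 ≡ 7 (mod 8), (2/7) = +1, so (2/7)^2 = +1.
Reached (1/7) = 1. Collecting the sign flips along the way, the symbol is -1.

-1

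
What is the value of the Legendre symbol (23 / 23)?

0

First reduce: 23 ≡ 0 (mod 23).
Top reduces to 0: gcd > 1, so the symbol is 0.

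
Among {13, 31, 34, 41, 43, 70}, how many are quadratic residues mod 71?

1

(13/71) = -1 → non-residue.
(31/71) = -1 → non-residue.
(34/71) = -1 → non-residue.
(41/71) = -1 → non-residue.
(43/71) = +1 → QR.
(70/71) = -1 → non-residue.
Total quadratic residues among the 6: 1.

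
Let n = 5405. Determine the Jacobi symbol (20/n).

0

Pull out 2^2: since 5405 ≡ 5 (mod 8), (2/5405) = -1, so (2/5405)^2 = +1.
Reciprocity: 5 ≡ 1 and 5405 ≡ 1 (mod 4), so (5/5405) = +(5405/5).
Reduce top mod 5: now compute (0/5).
Top reduces to 0: gcd > 1, so the symbol is 0.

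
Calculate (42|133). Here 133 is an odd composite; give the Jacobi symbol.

Pull out 2: since 133 ≡ 5 (mod 8), (2/133) = -1.
Reciprocity: 21 ≡ 1 and 133 ≡ 1 (mod 4), so (21/133) = +(133/21).
Reduce top mod 21: now compute (7/21).
Reciprocity: 7 ≡ 3 and 21 ≡ 1 (mod 4), so (7/21) = +(21/7).
Reduce top mod 7: now compute (0/7).
Top reduces to 0: gcd > 1, so the symbol is 0.

0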